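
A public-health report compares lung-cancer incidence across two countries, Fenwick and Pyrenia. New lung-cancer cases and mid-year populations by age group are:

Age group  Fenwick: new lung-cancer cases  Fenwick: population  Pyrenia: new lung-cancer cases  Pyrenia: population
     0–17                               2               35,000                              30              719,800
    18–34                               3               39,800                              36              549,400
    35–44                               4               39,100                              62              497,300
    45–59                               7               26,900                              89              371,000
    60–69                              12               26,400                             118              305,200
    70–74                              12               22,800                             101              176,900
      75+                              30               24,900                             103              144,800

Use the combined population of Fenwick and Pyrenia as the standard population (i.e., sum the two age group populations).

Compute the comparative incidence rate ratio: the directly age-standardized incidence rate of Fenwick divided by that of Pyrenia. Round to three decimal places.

Age-specific rates per 100,000 for Fenwick: 5.71, 7.54, 10.23, 26.02, 45.45, 52.63, 120.48.
For Pyrenia: 4.17, 6.55, 12.47, 23.99, 38.66, 57.09, 71.13.
Combined standard total = 2,979,300; weights = 0.2533, 0.1978, 0.1800, 0.1336, 0.1113, 0.0670, 0.0570.
Fenwick: 0.2533×5.71 + 0.1978×7.54 + 0.1800×10.23 + 0.1336×26.02 + 0.1113×45.45 + 0.0670×52.63 + 0.0570×120.48 = 23.7053 per 100,000.
Pyrenia: 0.2533×4.17 + 0.1978×6.55 + 0.1800×12.47 + 0.1336×23.99 + 0.1113×38.66 + 0.0670×57.09 + 0.0570×71.13 = 19.9822 per 100,000.
Ratio = 23.7053 ÷ 19.9822 = 1.18632.

1.186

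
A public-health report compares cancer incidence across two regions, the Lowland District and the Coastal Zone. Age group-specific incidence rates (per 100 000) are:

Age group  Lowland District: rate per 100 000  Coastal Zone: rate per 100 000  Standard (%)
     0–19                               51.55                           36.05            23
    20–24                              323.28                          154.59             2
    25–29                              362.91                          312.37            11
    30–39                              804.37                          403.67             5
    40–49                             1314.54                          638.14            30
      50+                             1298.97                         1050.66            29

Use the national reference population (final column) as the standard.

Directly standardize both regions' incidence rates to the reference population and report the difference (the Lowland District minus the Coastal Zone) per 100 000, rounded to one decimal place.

Standard weights: 0.23, 0.02, 0.11, 0.05, 0.30, 0.29.
The Lowland District: 0.2300×51.55 + 0.0200×323.28 + 0.1100×362.91 + 0.0500×804.37 + 0.3000×1314.54 + 0.2900×1298.97 = 869.5240 per 100 000.
The Coastal Zone: 0.2300×36.05 + 0.0200×154.59 + 0.1100×312.37 + 0.0500×403.67 + 0.3000×638.14 + 0.2900×1050.66 = 562.0609 per 100 000.
Difference = 869.5240 − 562.0609 = 307.4631.

307.5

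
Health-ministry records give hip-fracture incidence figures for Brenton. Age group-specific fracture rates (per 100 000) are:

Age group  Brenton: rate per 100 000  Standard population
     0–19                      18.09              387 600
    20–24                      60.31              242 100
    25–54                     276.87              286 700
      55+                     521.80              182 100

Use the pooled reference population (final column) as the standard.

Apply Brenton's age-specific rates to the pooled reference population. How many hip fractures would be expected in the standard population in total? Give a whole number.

Expected hip fractures = Σ (standard pop × age-specific rate ÷ 100 000)
= 387 600×18.09/100 000 + 242 100×60.31/100 000 + 286 700×276.87/100 000 + 182 100×521.80/100 000
= 70.12 + 146.01 + 793.79 + 950.20 = 1960.11.

1960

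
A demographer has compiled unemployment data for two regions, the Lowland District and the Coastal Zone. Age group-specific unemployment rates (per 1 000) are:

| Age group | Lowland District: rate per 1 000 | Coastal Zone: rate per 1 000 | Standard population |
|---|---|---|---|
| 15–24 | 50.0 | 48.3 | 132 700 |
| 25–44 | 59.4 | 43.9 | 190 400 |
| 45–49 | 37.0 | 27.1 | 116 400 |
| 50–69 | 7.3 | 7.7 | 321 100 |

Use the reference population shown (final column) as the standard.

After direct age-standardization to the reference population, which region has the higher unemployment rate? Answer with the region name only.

Lowland District

Standard total = 760 600; weights = 0.1745, 0.2503, 0.1530, 0.4222.
The Lowland District: 0.1745×50.0 + 0.2503×59.4 + 0.1530×37.0 + 0.4222×7.3 = 32.3371 per 1 000.
The Coastal Zone: 0.1745×48.3 + 0.2503×43.9 + 0.1530×27.1 + 0.4222×7.7 = 26.8142 per 1 000.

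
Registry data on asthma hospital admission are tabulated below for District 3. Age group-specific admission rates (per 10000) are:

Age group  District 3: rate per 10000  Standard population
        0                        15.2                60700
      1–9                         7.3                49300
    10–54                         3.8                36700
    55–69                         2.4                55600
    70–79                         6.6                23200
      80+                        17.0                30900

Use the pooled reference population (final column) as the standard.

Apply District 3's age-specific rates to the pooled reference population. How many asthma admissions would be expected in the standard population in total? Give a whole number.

223

Expected asthma admissions = Σ (standard pop × age-specific rate ÷ 10000)
= 60700×15.2/10000 + 49300×7.3/10000 + 36700×3.8/10000 + 55600×2.4/10000 + 23200×6.6/10000 + 30900×17.0/10000
= 92.26 + 35.99 + 13.95 + 13.34 + 15.31 + 52.53 = 223.38.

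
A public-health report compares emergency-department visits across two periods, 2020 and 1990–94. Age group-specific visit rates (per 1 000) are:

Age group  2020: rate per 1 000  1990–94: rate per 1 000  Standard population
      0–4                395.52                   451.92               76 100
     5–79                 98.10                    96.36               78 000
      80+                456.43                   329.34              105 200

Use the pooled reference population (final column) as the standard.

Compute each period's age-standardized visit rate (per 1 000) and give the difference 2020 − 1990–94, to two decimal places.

35.53

Standard total = 259 300; weights = 0.2935, 0.3008, 0.4057.
2020: 0.2935×395.52 + 0.3008×98.10 + 0.4057×456.43 = 330.7648 per 1 000.
1990–94: 0.2935×451.92 + 0.3008×96.36 + 0.4057×329.34 = 295.2324 per 1 000.
Difference = 330.7648 − 295.2324 = 35.5324.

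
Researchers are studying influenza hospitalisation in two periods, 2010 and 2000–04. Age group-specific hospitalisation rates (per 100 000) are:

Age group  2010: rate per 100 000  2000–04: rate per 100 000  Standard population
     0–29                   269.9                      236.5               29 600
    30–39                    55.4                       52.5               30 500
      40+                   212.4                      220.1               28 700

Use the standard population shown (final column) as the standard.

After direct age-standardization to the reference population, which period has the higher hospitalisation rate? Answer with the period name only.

Standard total = 88 800; weights = 0.3333, 0.3435, 0.3232.
2010: 0.3333×269.9 + 0.3435×55.4 + 0.3232×212.4 = 177.6421 per 100 000.
2000–04: 0.3333×236.5 + 0.3435×52.5 + 0.3232×220.1 = 168.0014 per 100 000.

2010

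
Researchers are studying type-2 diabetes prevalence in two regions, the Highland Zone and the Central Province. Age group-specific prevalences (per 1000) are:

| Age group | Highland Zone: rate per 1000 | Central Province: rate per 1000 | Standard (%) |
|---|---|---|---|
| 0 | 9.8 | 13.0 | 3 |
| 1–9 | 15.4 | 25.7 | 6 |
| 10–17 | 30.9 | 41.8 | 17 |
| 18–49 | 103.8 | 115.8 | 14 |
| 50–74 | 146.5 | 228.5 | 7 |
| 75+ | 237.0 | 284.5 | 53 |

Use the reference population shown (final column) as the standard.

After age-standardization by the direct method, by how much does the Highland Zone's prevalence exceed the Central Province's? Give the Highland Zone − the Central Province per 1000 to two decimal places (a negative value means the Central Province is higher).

-35.16

Standard weights: 0.03, 0.06, 0.17, 0.14, 0.07, 0.53.
The Highland Zone: 0.0300×9.8 + 0.0600×15.4 + 0.1700×30.9 + 0.1400×103.8 + 0.0700×146.5 + 0.5300×237.0 = 156.8680 per 1000.
The Central Province: 0.0300×13.0 + 0.0600×25.7 + 0.1700×41.8 + 0.1400×115.8 + 0.0700×228.5 + 0.5300×284.5 = 192.0300 per 1000.
Difference = 156.8680 − 192.0300 = -35.1620.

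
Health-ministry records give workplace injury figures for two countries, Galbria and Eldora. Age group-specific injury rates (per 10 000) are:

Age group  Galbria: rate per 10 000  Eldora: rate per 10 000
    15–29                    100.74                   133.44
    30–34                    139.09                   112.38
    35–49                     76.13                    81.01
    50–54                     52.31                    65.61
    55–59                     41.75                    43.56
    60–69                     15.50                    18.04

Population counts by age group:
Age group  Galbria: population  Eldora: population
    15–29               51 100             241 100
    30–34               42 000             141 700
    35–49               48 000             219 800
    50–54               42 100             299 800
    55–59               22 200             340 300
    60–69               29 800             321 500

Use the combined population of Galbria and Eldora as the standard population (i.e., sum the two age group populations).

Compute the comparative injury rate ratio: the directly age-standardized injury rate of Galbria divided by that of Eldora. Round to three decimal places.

0.904

Combined standard total = 1 799 400; weights = 0.1624, 0.1021, 0.1488, 0.1900, 0.2015, 0.1952.
Galbria: 0.1624×100.74 + 0.1021×139.09 + 0.1488×76.13 + 0.1900×52.31 + 0.2015×41.75 + 0.1952×15.50 = 63.2650 per 10 000.
Eldora: 0.1624×133.44 + 0.1021×112.38 + 0.1488×81.01 + 0.1900×65.61 + 0.2015×43.56 + 0.1952×18.04 = 69.9621 per 10 000.
Ratio = 63.2650 ÷ 69.9621 = 0.90427.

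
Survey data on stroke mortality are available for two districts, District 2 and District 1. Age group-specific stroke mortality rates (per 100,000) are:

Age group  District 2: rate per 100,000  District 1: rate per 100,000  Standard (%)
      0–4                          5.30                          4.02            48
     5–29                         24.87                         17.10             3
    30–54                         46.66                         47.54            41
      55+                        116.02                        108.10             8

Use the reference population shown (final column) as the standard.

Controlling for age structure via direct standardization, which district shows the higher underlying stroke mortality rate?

District 2

Standard weights: 0.48, 0.03, 0.41, 0.08.
District 2: 0.4800×5.30 + 0.0300×24.87 + 0.4100×46.66 + 0.0800×116.02 = 31.7023 per 100,000.
District 1: 0.4800×4.02 + 0.0300×17.10 + 0.4100×47.54 + 0.0800×108.10 = 30.5820 per 100,000.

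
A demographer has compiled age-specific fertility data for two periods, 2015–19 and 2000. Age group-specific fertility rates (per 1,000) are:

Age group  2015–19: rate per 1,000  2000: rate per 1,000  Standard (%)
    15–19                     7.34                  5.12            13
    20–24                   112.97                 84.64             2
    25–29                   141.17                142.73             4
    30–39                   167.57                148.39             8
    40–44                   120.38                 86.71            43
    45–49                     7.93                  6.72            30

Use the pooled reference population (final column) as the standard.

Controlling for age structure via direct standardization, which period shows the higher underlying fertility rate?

Standard weights: 0.13, 0.02, 0.04, 0.08, 0.43, 0.30.
2015–19: 0.1300×7.34 + 0.0200×112.97 + 0.0400×141.17 + 0.0800×167.57 + 0.4300×120.38 + 0.3000×7.93 = 76.4084 per 1,000.
2000: 0.1300×5.12 + 0.0200×84.64 + 0.0400×142.73 + 0.0800×148.39 + 0.4300×86.71 + 0.3000×6.72 = 59.2401 per 1,000.

2015–19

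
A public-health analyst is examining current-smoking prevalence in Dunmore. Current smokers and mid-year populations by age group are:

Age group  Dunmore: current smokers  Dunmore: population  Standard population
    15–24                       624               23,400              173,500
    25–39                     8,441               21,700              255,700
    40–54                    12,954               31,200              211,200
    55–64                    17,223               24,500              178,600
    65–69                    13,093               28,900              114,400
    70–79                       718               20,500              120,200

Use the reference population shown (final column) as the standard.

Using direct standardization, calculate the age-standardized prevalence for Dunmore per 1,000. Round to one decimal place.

354.4

Age-specific rates per 1,000 for Dunmore: 26.667, 388.986, 415.192, 702.980, 453.045, 35.024.
Standard total = 1,053,600; weights = 0.1647, 0.2427, 0.2005, 0.1695, 0.1086, 0.1141.
Standardized rate: 0.1647×26.667 + 0.2427×388.986 + 0.2005×415.192 + 0.1695×702.980 + 0.1086×453.045 + 0.1141×35.024 = 354.3750 per 1,000.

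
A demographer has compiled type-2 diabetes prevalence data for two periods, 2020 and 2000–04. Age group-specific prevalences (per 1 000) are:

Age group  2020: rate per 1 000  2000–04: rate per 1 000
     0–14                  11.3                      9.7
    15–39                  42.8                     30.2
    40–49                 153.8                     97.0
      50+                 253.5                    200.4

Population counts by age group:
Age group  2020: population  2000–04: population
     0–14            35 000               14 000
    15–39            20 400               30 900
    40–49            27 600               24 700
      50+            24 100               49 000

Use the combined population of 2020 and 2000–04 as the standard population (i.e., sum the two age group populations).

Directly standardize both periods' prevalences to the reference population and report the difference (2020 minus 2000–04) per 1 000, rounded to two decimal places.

33.57

Combined standard total = 225 700; weights = 0.2171, 0.2273, 0.2317, 0.3239.
2020: 0.2171×11.3 + 0.2273×42.8 + 0.2317×153.8 + 0.3239×253.5 = 129.9244 per 1 000.
2000–04: 0.2171×9.7 + 0.2273×30.2 + 0.2317×97.0 + 0.3239×200.4 = 96.3531 per 1 000.
Difference = 129.9244 − 96.3531 = 33.5712.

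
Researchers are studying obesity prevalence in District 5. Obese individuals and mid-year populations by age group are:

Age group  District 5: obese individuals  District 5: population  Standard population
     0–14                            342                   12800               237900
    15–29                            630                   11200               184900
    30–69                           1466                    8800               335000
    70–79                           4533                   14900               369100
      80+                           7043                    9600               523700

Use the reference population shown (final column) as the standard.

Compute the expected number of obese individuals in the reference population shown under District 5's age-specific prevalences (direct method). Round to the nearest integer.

Age-specific rates per 1000 for District 5: 26.719, 56.250, 166.591, 304.228, 733.646.
Expected obese individuals = Σ (standard pop × age-specific rate ÷ 1000)
= 237900×26.719/1000 + 184900×56.250/1000 + 335000×166.591/1000 + 369100×304.228/1000 + 523700×733.646/1000
= 6356.39 + 10400.62 + 55807.95 + 112290.62 + 384210.32 = 569065.92.

569066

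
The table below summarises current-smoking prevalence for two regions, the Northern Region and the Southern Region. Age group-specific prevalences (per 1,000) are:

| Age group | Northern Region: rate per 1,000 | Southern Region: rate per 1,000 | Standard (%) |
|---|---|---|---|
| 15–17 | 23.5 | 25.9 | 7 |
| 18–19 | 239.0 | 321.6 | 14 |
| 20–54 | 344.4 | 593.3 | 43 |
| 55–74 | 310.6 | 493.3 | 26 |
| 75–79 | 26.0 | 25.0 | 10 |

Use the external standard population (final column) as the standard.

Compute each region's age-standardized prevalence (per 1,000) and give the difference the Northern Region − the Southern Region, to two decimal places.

-166.16

Standard weights: 0.07, 0.14, 0.43, 0.26, 0.10.
The Northern Region: 0.0700×23.5 + 0.1400×239.0 + 0.4300×344.4 + 0.2600×310.6 + 0.1000×26.0 = 266.5530 per 1,000.
The Southern Region: 0.0700×25.9 + 0.1400×321.6 + 0.4300×593.3 + 0.2600×493.3 + 0.1000×25.0 = 432.7140 per 1,000.
Difference = 266.5530 − 432.7140 = -166.1610.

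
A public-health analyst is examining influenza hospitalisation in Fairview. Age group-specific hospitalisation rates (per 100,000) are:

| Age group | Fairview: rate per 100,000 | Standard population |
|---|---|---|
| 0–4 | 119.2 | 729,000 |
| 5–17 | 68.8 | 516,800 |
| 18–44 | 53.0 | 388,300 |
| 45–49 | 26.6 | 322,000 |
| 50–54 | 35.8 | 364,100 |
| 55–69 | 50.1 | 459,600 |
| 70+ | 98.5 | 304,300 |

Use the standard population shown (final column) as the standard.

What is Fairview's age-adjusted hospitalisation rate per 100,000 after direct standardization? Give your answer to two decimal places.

70.57

Standard total = 3,084,100; weights = 0.2364, 0.1676, 0.1259, 0.1044, 0.1181, 0.1490, 0.0987.
Standardized rate: 0.2364×119.2 + 0.1676×68.8 + 0.1259×53.0 + 0.1044×26.6 + 0.1181×35.8 + 0.1490×50.1 + 0.0987×98.5 = 70.5658 per 100,000.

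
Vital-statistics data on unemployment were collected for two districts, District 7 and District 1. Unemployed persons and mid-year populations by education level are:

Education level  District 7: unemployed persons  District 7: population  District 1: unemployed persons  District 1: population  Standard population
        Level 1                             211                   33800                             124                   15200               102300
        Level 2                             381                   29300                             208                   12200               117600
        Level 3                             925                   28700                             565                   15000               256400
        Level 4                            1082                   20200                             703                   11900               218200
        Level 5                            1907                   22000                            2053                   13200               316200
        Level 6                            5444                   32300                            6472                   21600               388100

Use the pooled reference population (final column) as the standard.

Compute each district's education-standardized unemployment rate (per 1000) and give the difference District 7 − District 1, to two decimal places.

Education-specific rates per 1000 for District 7: 6.243, 13.003, 32.230, 53.564, 86.682, 168.545.
For District 1: 8.158, 17.049, 37.667, 59.076, 155.530, 299.630.
Standard total = 1398800; weights = 0.0731, 0.0841, 0.1833, 0.1560, 0.2261, 0.2775.
District 7: 0.0731×6.243 + 0.0841×13.003 + 0.1833×32.230 + 0.1560×53.564 + 0.2261×86.682 + 0.2775×168.545 = 82.1707 per 1000.
District 1: 0.0731×8.158 + 0.0841×17.049 + 0.1833×37.667 + 0.1560×59.076 + 0.2261×155.530 + 0.2775×299.630 = 136.4402 per 1000.
Difference = 82.1707 − 136.4402 = -54.2695.

-54.27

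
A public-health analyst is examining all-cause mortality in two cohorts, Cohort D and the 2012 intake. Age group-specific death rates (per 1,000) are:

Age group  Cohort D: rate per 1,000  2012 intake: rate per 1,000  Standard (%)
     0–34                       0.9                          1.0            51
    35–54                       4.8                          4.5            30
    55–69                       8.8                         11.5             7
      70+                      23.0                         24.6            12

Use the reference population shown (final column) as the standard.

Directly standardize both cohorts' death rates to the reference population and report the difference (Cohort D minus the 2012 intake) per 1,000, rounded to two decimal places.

-0.34

Standard weights: 0.51, 0.30, 0.07, 0.12.
Cohort D: 0.5100×0.9 + 0.3000×4.8 + 0.0700×8.8 + 0.1200×23.0 = 5.2750 per 1,000.
The 2012 intake: 0.5100×1.0 + 0.3000×4.5 + 0.0700×11.5 + 0.1200×24.6 = 5.6170 per 1,000.
Difference = 5.2750 − 5.6170 = -0.3420.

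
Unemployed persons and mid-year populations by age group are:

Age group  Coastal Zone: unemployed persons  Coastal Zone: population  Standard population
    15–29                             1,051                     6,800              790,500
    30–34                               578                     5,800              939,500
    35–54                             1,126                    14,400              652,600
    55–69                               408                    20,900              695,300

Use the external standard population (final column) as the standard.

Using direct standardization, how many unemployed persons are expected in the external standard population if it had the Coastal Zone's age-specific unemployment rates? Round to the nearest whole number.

Age-specific rates per 1,000 for the Coastal Zone: 154.559, 99.655, 78.194, 19.522.
Expected unemployed persons = Σ (standard pop × age-specific rate ÷ 1,000)
= 790,500×154.559/1,000 + 939,500×99.655/1,000 + 652,600×78.194/1,000 + 695,300×19.522/1,000
= 122178.75 + 93626.03 + 51029.69 + 13573.32 = 280407.80.

280408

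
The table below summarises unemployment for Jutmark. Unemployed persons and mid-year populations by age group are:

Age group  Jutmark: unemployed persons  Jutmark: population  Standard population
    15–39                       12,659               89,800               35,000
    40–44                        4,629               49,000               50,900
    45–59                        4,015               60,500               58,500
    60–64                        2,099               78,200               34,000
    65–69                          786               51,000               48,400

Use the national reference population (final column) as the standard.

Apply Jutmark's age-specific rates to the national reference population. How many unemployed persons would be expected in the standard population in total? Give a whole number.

15283

Age-specific rates per 1,000 for Jutmark: 140.969, 94.469, 66.364, 26.841, 15.412.
Expected unemployed persons = Σ (standard pop × age-specific rate ÷ 1,000)
= 35,000×140.969/1,000 + 50,900×94.469/1,000 + 58,500×66.364/1,000 + 34,000×26.841/1,000 + 48,400×15.412/1,000
= 4933.91 + 4808.49 + 3882.27 + 912.61 + 745.93 = 15283.21.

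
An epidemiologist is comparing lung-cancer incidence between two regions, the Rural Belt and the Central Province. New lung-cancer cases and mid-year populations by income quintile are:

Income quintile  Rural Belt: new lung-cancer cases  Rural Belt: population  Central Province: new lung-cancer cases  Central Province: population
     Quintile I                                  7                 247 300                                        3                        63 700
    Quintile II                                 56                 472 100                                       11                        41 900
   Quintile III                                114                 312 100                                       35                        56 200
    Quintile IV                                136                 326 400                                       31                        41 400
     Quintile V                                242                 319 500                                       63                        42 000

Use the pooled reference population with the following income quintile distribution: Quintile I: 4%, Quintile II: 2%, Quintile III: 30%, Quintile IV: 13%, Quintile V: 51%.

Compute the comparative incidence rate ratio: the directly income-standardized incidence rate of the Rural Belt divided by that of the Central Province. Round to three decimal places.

Income-specific rates per 100 000 for the Rural Belt: 2.83, 11.86, 36.53, 41.67, 75.74.
For the Central Province: 4.71, 26.25, 62.28, 74.88, 150.00.
Standard weights: 0.04, 0.02, 0.30, 0.13, 0.51.
The Rural Belt: 0.0400×2.83 + 0.0200×11.86 + 0.3000×36.53 + 0.1300×41.67 + 0.5100×75.74 = 55.3543 per 100 000.
The Central Province: 0.0400×4.71 + 0.0200×26.25 + 0.3000×62.28 + 0.1300×74.88 + 0.5100×150.00 = 105.6310 per 100 000.
Ratio = 55.3543 ÷ 105.6310 = 0.52403.

0.524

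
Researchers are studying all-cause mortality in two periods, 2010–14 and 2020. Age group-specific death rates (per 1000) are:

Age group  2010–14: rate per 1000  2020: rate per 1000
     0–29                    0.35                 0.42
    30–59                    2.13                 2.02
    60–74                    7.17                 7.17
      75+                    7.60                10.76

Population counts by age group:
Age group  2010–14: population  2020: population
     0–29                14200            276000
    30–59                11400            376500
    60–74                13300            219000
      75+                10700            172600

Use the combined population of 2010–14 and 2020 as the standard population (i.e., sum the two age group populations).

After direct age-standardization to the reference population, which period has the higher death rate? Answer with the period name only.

2020

Combined standard total = 1093700; weights = 0.2653, 0.3547, 0.2124, 0.1676.
2010–14: 0.2653×0.35 + 0.3547×2.13 + 0.2124×7.17 + 0.1676×7.60 = 3.6449 per 1000.
2020: 0.2653×0.42 + 0.3547×2.02 + 0.2124×7.17 + 0.1676×10.76 = 4.1541 per 1000.
The crude rates (4.15 vs 4.12) would put 2010–14 higher, but that reflects its age composition; once standardized to a common age structure, 2020 has the higher underlying rate.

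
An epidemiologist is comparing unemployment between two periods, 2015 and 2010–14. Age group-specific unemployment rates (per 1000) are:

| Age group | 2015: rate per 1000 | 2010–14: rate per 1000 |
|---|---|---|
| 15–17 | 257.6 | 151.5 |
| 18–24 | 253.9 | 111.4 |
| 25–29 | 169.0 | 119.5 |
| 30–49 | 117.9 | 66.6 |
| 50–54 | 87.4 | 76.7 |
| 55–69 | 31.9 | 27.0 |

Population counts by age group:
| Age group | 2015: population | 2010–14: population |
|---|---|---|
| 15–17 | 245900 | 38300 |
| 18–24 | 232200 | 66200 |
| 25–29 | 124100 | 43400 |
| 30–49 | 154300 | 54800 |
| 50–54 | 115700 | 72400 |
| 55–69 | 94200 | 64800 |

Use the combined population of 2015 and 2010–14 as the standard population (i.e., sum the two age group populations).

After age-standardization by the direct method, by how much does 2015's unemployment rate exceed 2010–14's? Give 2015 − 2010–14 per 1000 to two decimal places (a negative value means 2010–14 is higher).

72.33

Combined standard total = 1306300; weights = 0.2176, 0.2284, 0.1282, 0.1601, 0.1440, 0.1217.
2015: 0.2176×257.6 + 0.2284×253.9 + 0.1282×169.0 + 0.1601×117.9 + 0.1440×87.4 + 0.1217×31.9 = 171.0527 per 1000.
2010–14: 0.2176×151.5 + 0.2284×111.4 + 0.1282×119.5 + 0.1601×66.6 + 0.1440×76.7 + 0.1217×27.0 = 98.7221 per 1000.
Difference = 171.0527 − 98.7221 = 72.3306.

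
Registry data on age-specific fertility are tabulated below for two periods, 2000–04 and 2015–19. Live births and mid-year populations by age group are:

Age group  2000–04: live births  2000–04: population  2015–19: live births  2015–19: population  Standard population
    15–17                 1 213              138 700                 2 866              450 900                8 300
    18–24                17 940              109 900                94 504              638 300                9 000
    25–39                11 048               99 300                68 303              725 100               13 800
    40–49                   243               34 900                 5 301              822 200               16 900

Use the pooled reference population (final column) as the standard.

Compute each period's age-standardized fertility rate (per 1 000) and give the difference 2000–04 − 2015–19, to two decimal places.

Age-specific rates per 1 000 for 2000–04: 8.745, 163.239, 111.259, 6.963.
For 2015–19: 6.356, 148.056, 94.198, 6.447.
Standard total = 48 000; weights = 0.1729, 0.1875, 0.2875, 0.3521.
2000–04: 0.1729×8.745 + 0.1875×163.239 + 0.2875×111.259 + 0.3521×6.963 = 66.5580 per 1 000.
2015–19: 0.1729×6.356 + 0.1875×148.056 + 0.2875×94.198 + 0.3521×6.447 = 58.2115 per 1 000.
Difference = 66.5580 − 58.2115 = 8.3465.

8.35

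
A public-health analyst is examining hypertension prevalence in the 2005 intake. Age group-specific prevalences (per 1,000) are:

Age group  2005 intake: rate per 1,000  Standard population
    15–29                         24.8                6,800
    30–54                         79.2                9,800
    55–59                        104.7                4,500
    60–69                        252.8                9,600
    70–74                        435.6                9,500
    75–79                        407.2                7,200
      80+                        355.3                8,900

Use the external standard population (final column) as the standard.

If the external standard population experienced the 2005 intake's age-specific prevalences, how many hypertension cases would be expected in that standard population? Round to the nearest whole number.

Expected hypertension cases = Σ (standard pop × age-specific rate ÷ 1,000)
= 6,800×24.8/1,000 + 9,800×79.2/1,000 + 4,500×104.7/1,000 + 9,600×252.8/1,000 + 9,500×435.6/1,000 + 7,200×407.2/1,000 + 8,900×355.3/1,000
= 168.64 + 776.16 + 471.15 + 2426.88 + 4138.20 + 2931.84 + 3162.17 = 14075.04.

14075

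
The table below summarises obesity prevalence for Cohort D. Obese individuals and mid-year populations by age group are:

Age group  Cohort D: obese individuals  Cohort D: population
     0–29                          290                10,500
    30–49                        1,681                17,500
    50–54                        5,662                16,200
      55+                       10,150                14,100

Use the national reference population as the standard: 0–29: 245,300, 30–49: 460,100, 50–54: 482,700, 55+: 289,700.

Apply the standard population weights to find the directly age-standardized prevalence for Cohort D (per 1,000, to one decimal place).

Age-specific rates per 1,000 for Cohort D: 27.619, 96.057, 349.506, 719.858.
Standard total = 1,477,800; weights = 0.1660, 0.3113, 0.3266, 0.1960.
Standardized rate: 0.1660×27.619 + 0.3113×96.057 + 0.3266×349.506 + 0.1960×719.858 = 289.7688 per 1,000.

289.8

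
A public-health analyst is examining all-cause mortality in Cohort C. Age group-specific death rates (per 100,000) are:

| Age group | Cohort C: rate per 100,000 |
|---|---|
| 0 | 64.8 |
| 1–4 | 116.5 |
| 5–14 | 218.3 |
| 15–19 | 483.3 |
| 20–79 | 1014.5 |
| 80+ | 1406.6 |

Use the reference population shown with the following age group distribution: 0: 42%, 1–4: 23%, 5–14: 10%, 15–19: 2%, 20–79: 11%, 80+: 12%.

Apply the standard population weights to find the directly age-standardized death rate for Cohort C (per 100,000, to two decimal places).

365.89

Standard weights: 0.42, 0.23, 0.10, 0.02, 0.11, 0.12.
Standardized rate: 0.4200×64.8 + 0.2300×116.5 + 0.1000×218.3 + 0.0200×483.3 + 0.1100×1014.5 + 0.1200×1406.6 = 365.8940 per 100,000.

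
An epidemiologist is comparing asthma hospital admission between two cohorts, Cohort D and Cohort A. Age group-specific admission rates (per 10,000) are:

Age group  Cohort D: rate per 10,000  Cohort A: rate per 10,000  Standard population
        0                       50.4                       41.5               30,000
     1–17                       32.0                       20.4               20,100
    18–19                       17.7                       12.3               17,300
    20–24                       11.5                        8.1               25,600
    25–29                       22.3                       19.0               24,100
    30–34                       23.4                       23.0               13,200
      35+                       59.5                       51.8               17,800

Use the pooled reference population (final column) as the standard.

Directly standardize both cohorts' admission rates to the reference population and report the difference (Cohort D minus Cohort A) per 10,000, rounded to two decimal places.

6.09

Standard total = 148,100; weights = 0.2026, 0.1357, 0.1168, 0.1729, 0.1627, 0.0891, 0.1202.
Cohort D: 0.2026×50.4 + 0.1357×32.0 + 0.1168×17.7 + 0.1729×11.5 + 0.1627×22.3 + 0.0891×23.4 + 0.1202×59.5 = 31.4735 per 10,000.
Cohort A: 0.2026×41.5 + 0.1357×20.4 + 0.1168×12.3 + 0.1729×8.1 + 0.1627×19.0 + 0.0891×23.0 + 0.1202×51.8 = 25.3797 per 10,000.
Difference = 31.4735 − 25.3797 = 6.0938.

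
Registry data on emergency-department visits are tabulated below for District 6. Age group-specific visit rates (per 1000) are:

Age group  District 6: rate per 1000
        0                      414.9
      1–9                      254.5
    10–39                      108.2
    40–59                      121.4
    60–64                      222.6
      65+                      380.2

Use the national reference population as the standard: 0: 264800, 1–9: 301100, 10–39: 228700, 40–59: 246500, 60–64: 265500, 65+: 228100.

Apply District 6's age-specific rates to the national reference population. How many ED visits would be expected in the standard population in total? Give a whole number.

Expected ED visits = Σ (standard pop × age-specific rate ÷ 1000)
= 264800×414.9/1000 + 301100×254.5/1000 + 228700×108.2/1000 + 246500×121.4/1000 + 265500×222.6/1000 + 228100×380.2/1000
= 109865.52 + 76629.95 + 24745.34 + 29925.10 + 59100.30 + 86723.62 = 386989.83.

386990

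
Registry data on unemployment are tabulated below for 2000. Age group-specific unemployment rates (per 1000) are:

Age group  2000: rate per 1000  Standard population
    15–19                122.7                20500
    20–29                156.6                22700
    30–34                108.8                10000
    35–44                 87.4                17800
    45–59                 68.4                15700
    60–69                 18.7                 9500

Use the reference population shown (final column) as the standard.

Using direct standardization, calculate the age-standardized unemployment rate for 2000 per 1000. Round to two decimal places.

Standard total = 96200; weights = 0.2131, 0.2360, 0.1040, 0.1850, 0.1632, 0.0988.
Standardized rate: 0.2131×122.7 + 0.2360×156.6 + 0.1040×108.8 + 0.1850×87.4 + 0.1632×68.4 + 0.0988×18.7 = 103.5906 per 1000.

103.59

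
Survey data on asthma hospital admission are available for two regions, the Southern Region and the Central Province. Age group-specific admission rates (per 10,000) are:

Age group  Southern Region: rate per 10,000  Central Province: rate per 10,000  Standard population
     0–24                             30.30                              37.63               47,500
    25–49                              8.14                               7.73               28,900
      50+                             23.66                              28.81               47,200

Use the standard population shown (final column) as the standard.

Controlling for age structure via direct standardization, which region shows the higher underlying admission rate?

Central Province

Standard total = 123,600; weights = 0.3843, 0.2338, 0.3819.
The Southern Region: 0.3843×30.30 + 0.2338×8.14 + 0.3819×23.66 = 22.5829 per 10,000.
The Central Province: 0.3843×37.63 + 0.2338×7.73 + 0.3819×28.81 = 27.2707 per 10,000.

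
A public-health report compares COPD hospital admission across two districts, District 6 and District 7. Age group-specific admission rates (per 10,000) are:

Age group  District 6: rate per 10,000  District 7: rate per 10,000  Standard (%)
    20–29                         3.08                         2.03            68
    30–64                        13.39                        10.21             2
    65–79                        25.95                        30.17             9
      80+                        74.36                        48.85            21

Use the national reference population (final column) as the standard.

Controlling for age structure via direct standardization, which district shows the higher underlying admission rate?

Standard weights: 0.68, 0.02, 0.09, 0.21.
District 6: 0.6800×3.08 + 0.0200×13.39 + 0.0900×25.95 + 0.2100×74.36 = 20.3133 per 10,000.
District 7: 0.6800×2.03 + 0.0200×10.21 + 0.0900×30.17 + 0.2100×48.85 = 14.5584 per 10,000.

District 6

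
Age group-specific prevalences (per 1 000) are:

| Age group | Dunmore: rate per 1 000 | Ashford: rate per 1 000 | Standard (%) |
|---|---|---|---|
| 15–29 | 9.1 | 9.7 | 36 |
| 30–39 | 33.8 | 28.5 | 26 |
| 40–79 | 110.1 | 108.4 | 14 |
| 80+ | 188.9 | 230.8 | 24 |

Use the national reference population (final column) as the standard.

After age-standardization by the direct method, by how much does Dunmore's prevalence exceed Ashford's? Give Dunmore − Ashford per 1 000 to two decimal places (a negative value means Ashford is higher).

-8.66

Standard weights: 0.36, 0.26, 0.14, 0.24.
Dunmore: 0.3600×9.1 + 0.2600×33.8 + 0.1400×110.1 + 0.2400×188.9 = 72.8140 per 1 000.
Ashford: 0.3600×9.7 + 0.2600×28.5 + 0.1400×108.4 + 0.2400×230.8 = 81.4700 per 1 000.
Difference = 72.8140 − 81.4700 = -8.6560.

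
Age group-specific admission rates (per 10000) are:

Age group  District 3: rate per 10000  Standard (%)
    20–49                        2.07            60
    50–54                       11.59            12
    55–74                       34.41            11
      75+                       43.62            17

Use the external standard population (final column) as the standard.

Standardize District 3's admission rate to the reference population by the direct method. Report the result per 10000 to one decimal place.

Standard weights: 0.60, 0.12, 0.11, 0.17.
Standardized rate: 0.6000×2.07 + 0.1200×11.59 + 0.1100×34.41 + 0.1700×43.62 = 13.8333 per 10000.

13.8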